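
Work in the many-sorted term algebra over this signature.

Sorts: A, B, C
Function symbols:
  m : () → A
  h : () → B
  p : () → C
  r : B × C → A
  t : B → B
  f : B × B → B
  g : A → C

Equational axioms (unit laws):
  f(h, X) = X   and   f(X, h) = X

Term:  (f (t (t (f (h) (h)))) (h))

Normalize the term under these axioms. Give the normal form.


normal form = (t (t (h)))

1. (f (t (t (f (h) (h)))) (h))  →  (t (t (f (h) (h))))
2. (t (t (f (h) (h))))  →  (t (t (h)))


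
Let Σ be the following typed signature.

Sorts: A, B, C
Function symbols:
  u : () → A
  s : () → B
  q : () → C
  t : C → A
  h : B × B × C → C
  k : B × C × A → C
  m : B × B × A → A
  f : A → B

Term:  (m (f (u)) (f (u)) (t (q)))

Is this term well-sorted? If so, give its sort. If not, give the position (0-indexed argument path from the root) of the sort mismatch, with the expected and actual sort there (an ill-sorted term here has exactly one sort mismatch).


well-sorted; sort = A

    (u) : A
  (f (u)) : B
    (u) : A
  (f (u)) : B
    (q) : C
  (t (q)) : A
(m (f (u)) (f (u)) (t (q))) : A


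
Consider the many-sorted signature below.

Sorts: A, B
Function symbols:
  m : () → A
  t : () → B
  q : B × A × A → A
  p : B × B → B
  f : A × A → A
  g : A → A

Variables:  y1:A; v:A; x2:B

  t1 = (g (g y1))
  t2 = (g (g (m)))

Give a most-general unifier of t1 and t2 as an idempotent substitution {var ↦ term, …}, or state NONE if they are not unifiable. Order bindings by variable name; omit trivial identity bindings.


{y1 ↦ (m)}


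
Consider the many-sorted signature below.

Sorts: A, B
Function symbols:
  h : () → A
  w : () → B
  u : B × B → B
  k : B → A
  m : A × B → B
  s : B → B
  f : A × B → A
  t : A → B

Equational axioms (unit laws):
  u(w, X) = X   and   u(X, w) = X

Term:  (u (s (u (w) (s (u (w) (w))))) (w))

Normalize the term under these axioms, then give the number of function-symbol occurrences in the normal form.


size = 3

1. (u (s (u (w) (s (u (w) (w))))) (w))  →  (s (u (w) (s (u (w) (w)))))
2. (s (u (w) (s (u (w) (w)))))  →  (s (s (u (w) (w))))
3. (s (s (u (w) (w))))  →  (s (s (w)))
normal form: (s (s (w)))


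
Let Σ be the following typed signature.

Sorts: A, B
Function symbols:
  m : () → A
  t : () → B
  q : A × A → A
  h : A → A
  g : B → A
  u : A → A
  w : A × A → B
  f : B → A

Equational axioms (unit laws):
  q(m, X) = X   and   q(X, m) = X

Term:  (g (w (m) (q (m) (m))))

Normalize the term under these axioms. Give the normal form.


1. (g (w (m) (q (m) (m))))  →  (g (w (m) (m)))

normal form = (g (w (m) (m)))


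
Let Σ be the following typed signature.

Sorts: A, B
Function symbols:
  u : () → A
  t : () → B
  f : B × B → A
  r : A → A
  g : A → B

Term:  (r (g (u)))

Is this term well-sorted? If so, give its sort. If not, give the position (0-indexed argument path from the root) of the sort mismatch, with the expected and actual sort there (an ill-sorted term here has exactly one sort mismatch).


ill-sorted at position [0]: expected A, got B

    (u) : A
  (g (u)) : B
(r (g (u))) : ✗ arg 0 at [0] has sort B, expected A


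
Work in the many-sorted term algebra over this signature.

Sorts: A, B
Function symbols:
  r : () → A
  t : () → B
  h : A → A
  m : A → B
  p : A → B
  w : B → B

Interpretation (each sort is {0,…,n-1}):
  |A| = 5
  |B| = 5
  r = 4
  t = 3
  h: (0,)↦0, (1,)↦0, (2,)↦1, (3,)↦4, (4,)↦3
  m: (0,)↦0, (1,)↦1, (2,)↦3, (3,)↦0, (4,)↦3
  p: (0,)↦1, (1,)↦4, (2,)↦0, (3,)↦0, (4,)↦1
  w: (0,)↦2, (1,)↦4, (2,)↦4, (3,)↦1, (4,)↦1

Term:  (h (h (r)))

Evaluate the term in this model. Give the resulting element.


value = 4

  r = 4
  (h (r)) = h(4,) = 3
  (h (h (r))) = h(3,) = 4


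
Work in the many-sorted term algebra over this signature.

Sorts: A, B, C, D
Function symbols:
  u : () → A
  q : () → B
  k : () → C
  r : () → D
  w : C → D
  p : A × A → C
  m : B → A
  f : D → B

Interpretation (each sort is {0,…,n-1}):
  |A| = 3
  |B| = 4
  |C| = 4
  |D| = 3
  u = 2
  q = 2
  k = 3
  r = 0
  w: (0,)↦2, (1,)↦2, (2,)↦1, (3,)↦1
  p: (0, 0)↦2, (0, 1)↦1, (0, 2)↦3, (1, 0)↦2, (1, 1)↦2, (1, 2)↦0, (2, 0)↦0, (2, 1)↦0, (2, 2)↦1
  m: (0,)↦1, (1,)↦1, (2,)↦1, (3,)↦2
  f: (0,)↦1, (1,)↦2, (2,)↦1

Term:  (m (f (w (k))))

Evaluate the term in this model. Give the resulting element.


  k = 3
  (w (k)) = w(3,) = 1
  (f (w (k))) = f(1,) = 2
  (m (f (w (k)))) = m(2,) = 1

value = 1


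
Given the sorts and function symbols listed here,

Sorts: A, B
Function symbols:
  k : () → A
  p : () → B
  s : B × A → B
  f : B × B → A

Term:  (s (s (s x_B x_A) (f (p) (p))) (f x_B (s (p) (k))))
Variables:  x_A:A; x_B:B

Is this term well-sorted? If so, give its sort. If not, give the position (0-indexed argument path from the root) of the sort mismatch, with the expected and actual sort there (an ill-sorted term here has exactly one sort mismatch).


      x_B : B
      x_A : A
    (s x_B x_A) : B
      (p) : B
      (p) : B
    (f (p) (p)) : A
  (s (s x_B x_A) (f (p) (p))) : B
    x_B : B
      (p) : B
      (k) : A
    (s (p) (k)) : B
  (f x_B (s (p) (k))) : A
(s (s (s x_B x_A) (f (p) (p))) (f x_B (s (p) (k)))) : B

well-sorted; sort = B


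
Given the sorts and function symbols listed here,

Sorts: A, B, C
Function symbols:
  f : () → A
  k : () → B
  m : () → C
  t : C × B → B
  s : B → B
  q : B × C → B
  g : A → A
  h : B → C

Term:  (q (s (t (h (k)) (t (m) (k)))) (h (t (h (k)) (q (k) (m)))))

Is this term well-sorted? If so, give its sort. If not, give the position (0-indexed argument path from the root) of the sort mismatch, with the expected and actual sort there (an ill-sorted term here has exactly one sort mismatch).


        (k) : B
      (h (k)) : C
        (m) : C
        (k) : B
      (t (m) (k)) : B
    (t (h (k)) (t (m) (k))) : B
  (s (t (h (k)) (t (m) (k)))) : B
        (k) : B
      (h (k)) : C
        (k) : B
        (m) : C
      (q (k) (m)) : B
    (t (h (k)) (q (k) (m))) : B
  (h (t (h (k)) (q (k) (m)))) : C
(q (s (t (h (k)) (t (m) (k)))) (h (t (h (k)) (q (k) (m))))) : B

well-sorted; sort = B


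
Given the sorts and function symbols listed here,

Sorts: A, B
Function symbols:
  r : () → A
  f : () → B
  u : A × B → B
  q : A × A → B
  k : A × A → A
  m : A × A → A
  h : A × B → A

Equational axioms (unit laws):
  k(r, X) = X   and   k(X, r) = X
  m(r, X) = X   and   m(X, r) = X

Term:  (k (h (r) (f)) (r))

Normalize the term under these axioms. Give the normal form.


normal form = (h (r) (f))

1. (k (h (r) (f)) (r))  →  (h (r) (f))


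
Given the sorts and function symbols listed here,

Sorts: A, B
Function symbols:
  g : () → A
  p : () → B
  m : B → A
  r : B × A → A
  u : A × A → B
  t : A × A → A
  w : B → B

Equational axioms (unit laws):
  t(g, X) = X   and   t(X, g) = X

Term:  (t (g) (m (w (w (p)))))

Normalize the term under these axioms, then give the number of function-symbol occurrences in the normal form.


1. (t (g) (m (w (w (p)))))  →  (m (w (w (p))))
normal form: (m (w (w (p))))

size = 4


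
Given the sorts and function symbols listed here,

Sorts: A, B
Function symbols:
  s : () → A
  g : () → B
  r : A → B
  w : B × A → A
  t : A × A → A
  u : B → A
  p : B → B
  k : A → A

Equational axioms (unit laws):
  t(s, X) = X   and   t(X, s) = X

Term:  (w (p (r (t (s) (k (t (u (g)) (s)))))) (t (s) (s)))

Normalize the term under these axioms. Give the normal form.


1. (w (p (r (t (s) (k (t (u (g)) (s)))))) (t (s) (s)))  →  (w (p (r (k (t (u (g)) (s))))) (t (s) (s)))
2. (w (p (r (k (t (u (g)) (s))))) (t (s) (s)))  →  (w (p (r (k (u (g))))) (t (s) (s)))
3. (w (p (r (k (u (g))))) (t (s) (s)))  →  (w (p (r (k (u (g))))) (s))

normal form = (w (p (r (k (u (g))))) (s))


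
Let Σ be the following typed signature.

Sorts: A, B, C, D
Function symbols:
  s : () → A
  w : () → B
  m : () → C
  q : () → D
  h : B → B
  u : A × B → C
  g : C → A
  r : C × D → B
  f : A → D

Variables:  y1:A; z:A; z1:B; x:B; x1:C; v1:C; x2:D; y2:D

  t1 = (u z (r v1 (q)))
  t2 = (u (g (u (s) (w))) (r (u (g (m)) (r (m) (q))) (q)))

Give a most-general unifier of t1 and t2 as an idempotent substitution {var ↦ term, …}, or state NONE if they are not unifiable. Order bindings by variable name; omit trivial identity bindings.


{v1 ↦ (u (g (m)) (r (m) (q))), z ↦ (g (u (s) (w)))}


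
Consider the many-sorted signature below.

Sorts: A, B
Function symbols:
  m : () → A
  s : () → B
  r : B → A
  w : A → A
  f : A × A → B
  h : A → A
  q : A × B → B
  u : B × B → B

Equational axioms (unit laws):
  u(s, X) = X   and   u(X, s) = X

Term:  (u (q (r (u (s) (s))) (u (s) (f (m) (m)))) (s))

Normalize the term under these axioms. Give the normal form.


1. (u (q (r (u (s) (s))) (u (s) (f (m) (m)))) (s))  →  (q (r (u (s) (s))) (u (s) (f (m) (m))))
2. (q (r (u (s) (s))) (u (s) (f (m) (m))))  →  (q (r (s)) (u (s) (f (m) (m))))
3. (q (r (s)) (u (s) (f (m) (m))))  →  (q (r (s)) (f (m) (m)))

normal form = (q (r (s)) (f (m) (m)))


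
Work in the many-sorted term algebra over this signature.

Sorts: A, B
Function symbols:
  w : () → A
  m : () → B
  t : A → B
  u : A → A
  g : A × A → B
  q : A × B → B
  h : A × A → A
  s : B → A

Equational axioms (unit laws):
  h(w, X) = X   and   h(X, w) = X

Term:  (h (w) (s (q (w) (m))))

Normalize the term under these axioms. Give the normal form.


1. (h (w) (s (q (w) (m))))  →  (s (q (w) (m)))

normal form = (s (q (w) (m)))


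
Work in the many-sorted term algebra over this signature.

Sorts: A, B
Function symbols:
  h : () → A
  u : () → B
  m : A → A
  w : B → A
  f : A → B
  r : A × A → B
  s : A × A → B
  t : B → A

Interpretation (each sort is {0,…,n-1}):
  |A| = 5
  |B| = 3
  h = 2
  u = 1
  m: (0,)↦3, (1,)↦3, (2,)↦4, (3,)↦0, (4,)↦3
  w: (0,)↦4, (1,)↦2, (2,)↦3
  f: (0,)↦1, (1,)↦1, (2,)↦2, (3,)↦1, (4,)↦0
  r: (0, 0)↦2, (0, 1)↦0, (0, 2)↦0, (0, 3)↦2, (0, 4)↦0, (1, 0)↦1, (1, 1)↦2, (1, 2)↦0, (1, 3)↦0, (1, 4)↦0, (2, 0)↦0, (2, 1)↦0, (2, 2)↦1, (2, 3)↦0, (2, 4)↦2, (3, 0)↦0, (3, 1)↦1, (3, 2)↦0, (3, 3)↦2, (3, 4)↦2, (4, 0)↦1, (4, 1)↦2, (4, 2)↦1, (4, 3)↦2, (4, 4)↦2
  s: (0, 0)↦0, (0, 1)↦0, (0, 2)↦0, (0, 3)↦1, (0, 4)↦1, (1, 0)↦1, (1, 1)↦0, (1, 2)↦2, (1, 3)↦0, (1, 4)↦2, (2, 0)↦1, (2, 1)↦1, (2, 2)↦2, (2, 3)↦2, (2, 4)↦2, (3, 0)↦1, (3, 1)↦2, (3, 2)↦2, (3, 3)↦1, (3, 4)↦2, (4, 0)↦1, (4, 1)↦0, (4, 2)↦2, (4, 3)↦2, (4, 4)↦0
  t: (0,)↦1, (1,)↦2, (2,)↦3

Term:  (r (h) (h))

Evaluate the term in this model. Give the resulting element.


  h = 2
  h = 2
  (r (h) (h)) = r(2, 2) = 1

value = 1


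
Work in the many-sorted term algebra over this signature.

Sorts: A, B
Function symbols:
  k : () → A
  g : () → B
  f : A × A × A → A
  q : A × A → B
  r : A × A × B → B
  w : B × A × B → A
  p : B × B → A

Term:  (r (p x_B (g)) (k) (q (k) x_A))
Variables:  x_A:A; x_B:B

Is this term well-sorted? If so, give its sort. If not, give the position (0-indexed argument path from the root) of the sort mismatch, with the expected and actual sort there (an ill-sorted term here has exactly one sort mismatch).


    x_B : B
    (g) : B
  (p x_B (g)) : A
  (k) : A
    (k) : A
    x_A : A
  (q (k) x_A) : B
(r (p x_B (g)) (k) (q (k) x_A)) : B

well-sorted; sort = B


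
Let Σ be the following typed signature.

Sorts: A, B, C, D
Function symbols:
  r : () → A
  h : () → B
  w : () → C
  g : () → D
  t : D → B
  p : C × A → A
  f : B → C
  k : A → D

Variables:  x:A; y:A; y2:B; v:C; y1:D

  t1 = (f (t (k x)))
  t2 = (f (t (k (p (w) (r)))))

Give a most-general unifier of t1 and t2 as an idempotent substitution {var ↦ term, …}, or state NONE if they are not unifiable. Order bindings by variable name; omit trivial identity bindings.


{x ↦ (p (w) (r))}


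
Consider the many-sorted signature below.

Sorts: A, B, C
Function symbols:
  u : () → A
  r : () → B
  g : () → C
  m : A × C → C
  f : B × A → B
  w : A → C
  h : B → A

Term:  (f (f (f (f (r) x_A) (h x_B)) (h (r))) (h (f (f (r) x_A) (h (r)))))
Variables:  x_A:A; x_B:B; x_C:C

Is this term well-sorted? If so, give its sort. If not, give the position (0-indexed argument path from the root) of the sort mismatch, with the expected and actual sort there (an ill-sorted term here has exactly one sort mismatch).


        (r) : B
        x_A : A
      (f (r) x_A) : B
        x_B : B
      (h x_B) : A
    (f (f (r) x_A) (h x_B)) : B
      (r) : B
    (h (r)) : A
  (f (f (f (r) x_A) (h x_B)) (h (r))) : B
        (r) : B
        x_A : A
      (f (r) x_A) : B
        (r) : B
      (h (r)) : A
    (f (f (r) x_A) (h (r))) : B
  (h (f (f (r) x_A) (h (r)))) : A
(f (f (f (f (r) x_A) (h x_B)) (h (r))) (h (f (f (r) x_A) (h (r))))) : B

well-sorted; sort = B


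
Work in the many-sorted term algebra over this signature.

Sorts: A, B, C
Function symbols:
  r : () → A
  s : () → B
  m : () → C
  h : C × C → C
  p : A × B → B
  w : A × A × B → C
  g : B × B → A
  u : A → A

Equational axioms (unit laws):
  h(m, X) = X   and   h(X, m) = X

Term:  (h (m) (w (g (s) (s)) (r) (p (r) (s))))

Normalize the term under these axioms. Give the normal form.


1. (h (m) (w (g (s) (s)) (r) (p (r) (s))))  →  (w (g (s) (s)) (r) (p (r) (s)))

normal form = (w (g (s) (s)) (r) (p (r) (s)))


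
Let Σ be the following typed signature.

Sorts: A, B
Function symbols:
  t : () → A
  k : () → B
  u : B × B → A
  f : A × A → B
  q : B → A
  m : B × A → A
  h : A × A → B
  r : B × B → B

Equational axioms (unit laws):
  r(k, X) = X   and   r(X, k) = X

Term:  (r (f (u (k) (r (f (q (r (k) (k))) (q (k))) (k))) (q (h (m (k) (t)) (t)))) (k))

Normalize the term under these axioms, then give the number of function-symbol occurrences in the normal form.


size = 14

1. (r (f (u (k) (r (f (q (r (k) (k))) (q (k))) (k))) (q (h (m (k) (t)) (t)))) (k))  →  (f (u (k) (r (f (q (r (k) (k))) (q (k))) (k))) (q (h (m (k) (t)) (t))))
2. (f (u (k) (r (f (q (r (k) (k))) (q (k))) (k))) (q (h (m (k) (t)) (t))))  →  (f (u (k) (f (q (r (k) (k))) (q (k)))) (q (h (m (k) (t)) (t))))
3. (f (u (k) (f (q (r (k) (k))) (q (k)))) (q (h (m (k) (t)) (t))))  →  (f (u (k) (f (q (k)) (q (k)))) (q (h (m (k) (t)) (t))))
normal form: (f (u (k) (f (q (k)) (q (k)))) (q (h (m (k) (t)) (t))))


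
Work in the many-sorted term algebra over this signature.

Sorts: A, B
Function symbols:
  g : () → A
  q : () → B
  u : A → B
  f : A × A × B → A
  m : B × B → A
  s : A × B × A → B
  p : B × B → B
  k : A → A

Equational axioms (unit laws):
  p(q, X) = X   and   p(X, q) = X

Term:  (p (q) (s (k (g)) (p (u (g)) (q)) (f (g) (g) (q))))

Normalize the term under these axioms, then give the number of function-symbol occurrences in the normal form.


size = 9

1. (p (q) (s (k (g)) (p (u (g)) (q)) (f (g) (g) (q))))  →  (s (k (g)) (p (u (g)) (q)) (f (g) (g) (q)))
2. (s (k (g)) (p (u (g)) (q)) (f (g) (g) (q)))  →  (s (k (g)) (u (g)) (f (g) (g) (q)))
normal form: (s (k (g)) (u (g)) (f (g) (g) (q)))


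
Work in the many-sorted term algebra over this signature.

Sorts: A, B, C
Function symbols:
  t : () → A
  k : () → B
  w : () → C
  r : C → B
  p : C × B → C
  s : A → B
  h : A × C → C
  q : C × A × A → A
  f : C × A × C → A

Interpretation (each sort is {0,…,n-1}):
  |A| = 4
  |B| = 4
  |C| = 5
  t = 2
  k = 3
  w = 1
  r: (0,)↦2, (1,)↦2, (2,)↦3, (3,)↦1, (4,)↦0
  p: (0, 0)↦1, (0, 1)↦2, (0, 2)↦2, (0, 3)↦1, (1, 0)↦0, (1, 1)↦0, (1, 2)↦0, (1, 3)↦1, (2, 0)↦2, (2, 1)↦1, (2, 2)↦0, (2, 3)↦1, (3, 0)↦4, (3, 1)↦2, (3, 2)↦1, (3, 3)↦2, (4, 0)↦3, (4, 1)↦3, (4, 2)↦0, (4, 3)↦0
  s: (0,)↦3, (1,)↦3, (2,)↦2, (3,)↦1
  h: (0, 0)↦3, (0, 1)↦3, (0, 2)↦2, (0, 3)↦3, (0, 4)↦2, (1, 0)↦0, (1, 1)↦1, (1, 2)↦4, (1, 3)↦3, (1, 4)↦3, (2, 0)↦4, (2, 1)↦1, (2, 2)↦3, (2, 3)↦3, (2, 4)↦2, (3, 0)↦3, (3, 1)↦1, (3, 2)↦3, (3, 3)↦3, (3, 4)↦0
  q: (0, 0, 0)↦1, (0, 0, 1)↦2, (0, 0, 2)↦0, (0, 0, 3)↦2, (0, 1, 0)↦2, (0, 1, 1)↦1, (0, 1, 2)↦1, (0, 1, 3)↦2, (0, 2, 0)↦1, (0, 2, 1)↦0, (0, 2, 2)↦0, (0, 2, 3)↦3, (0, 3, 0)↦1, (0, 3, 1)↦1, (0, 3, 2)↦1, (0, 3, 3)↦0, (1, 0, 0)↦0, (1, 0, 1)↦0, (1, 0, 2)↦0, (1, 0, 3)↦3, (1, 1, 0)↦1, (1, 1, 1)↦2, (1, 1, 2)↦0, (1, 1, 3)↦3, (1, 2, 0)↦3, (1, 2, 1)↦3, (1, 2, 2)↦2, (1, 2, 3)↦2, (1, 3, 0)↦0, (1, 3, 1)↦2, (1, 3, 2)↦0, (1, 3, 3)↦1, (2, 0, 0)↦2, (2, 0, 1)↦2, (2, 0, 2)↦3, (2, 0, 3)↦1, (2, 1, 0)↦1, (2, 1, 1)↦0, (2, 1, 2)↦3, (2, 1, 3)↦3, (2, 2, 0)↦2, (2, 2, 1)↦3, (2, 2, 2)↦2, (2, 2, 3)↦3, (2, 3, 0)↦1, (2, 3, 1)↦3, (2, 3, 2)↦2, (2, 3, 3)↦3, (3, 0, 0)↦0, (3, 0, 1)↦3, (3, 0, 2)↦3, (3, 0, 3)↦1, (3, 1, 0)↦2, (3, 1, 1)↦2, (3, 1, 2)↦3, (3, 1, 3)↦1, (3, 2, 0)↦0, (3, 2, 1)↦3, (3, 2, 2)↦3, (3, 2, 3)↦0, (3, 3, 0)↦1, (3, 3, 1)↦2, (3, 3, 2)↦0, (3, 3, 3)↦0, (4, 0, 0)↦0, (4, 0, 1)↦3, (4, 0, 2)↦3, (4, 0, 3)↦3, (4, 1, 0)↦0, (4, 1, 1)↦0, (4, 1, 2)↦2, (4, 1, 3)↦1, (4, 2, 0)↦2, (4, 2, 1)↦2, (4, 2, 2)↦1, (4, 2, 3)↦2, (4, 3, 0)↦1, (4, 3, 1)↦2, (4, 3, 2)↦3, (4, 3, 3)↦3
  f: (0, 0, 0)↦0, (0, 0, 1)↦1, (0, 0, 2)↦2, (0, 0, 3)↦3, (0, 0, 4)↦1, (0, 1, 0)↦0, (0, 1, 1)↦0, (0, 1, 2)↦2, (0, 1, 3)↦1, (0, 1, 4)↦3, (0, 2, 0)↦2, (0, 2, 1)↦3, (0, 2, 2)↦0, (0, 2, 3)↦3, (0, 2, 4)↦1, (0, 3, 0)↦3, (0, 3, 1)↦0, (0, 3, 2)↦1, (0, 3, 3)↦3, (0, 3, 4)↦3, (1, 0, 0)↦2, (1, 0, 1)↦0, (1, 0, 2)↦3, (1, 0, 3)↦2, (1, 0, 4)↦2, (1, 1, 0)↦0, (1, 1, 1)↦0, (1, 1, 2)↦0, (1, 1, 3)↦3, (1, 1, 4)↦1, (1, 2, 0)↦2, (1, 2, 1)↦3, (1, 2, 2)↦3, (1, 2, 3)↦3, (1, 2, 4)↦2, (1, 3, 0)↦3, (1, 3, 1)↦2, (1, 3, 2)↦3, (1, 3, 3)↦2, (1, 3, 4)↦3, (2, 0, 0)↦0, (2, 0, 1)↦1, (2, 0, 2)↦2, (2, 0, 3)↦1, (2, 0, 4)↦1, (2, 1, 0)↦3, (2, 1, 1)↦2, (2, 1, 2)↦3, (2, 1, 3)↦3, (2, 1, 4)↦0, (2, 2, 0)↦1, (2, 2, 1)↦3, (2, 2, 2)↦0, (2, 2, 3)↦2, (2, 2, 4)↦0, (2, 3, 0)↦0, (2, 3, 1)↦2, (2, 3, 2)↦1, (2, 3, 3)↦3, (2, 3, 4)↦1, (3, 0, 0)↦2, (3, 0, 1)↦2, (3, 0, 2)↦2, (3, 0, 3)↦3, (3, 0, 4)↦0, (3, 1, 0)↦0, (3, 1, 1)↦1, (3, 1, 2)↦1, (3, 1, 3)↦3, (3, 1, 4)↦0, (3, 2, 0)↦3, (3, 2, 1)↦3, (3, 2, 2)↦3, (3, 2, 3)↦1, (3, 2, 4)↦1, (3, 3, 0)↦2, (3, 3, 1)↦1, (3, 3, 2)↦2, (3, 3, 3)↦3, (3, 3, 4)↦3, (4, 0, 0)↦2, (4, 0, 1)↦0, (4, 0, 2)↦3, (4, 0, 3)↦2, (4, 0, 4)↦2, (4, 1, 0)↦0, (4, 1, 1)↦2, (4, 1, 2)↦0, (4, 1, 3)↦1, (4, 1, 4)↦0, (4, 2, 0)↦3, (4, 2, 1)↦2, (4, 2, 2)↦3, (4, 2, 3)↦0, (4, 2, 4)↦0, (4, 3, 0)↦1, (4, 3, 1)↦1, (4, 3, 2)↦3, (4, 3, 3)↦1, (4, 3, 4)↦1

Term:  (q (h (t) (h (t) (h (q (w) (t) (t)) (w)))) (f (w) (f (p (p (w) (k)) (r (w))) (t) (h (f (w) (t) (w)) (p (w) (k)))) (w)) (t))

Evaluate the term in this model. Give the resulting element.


value = 2

  t = 2
  t = 2
  w = 1
  t = 2
  t = 2
  (q (w) (t) (t)) = q(1, 2, 2) = 2
  w = 1
  (h (q (w) (t) (t)) (w)) = h(2, 1) = 1
  (h (t) (h (q (w) (t) (t)) (w))) = h(2, 1) = 1
  (h (t) (h (t) (h (q (w) (t) (t)) (w)))) = h(2, 1) = 1
  w = 1
  w = 1
  k = 3
  (p (w) (k)) = p(1, 3) = 1
  w = 1
  (r (w)) = r(1,) = 2
  (p (p (w) (k)) (r (w))) = p(1, 2) = 0
  t = 2
  w = 1
  t = 2
  w = 1
  (f (w) (t) (w)) = f(1, 2, 1) = 3
  w = 1
  k = 3
  (p (w) (k)) = p(1, 3) = 1
  (h (f (w) (t) (w)) (p (w) (k))) = h(3, 1) = 1
  (f (p (p (w) (k)) (r (w))) (t) (h (f (w) (t) (w)) (p (w) (k)))) = f(0, 2, 1) = 3
  w = 1
  (f (w) (f (p (p (w) (k)) (r (w))) (t) (h (f (w) (t) (w)) (p (w) (k)))) (w)) = f(1, 3, 1) = 2
  t = 2
  (q (h (t) (h (t) (h (q (w) (t) (t)) (w)))) (f (w) (f (p (p (w) (k)) (r (w))) (t) (h (f (w) (t) (w)) (p (w) (k)))) (w)) (t)) = q(1, 2, 2) = 2


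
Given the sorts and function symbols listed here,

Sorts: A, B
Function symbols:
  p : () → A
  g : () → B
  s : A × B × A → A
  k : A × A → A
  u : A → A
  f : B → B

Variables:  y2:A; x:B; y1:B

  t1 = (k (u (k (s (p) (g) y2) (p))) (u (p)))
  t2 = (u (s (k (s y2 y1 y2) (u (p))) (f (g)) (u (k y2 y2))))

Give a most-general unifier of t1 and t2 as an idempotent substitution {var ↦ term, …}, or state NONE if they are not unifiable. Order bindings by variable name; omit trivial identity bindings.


NONE (not unifiable)

head clash or occurs-check failure — not unifiable


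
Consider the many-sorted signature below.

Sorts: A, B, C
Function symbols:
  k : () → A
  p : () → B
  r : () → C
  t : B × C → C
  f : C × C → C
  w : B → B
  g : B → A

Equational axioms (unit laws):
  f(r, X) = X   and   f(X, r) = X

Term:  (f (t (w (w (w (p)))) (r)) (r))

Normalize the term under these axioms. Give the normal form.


1. (f (t (w (w (w (p)))) (r)) (r))  →  (t (w (w (w (p)))) (r))

normal form = (t (w (w (w (p)))) (r))


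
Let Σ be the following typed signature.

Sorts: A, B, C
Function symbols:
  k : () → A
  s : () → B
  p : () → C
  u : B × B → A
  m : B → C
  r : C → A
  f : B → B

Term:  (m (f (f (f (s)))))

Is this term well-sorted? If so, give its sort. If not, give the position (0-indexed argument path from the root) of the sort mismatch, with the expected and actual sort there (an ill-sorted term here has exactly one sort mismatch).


well-sorted; sort = C

        (s) : B
      (f (s)) : B
    (f (f (s))) : B
  (f (f (f (s)))) : B
(m (f (f (f (s))))) : C


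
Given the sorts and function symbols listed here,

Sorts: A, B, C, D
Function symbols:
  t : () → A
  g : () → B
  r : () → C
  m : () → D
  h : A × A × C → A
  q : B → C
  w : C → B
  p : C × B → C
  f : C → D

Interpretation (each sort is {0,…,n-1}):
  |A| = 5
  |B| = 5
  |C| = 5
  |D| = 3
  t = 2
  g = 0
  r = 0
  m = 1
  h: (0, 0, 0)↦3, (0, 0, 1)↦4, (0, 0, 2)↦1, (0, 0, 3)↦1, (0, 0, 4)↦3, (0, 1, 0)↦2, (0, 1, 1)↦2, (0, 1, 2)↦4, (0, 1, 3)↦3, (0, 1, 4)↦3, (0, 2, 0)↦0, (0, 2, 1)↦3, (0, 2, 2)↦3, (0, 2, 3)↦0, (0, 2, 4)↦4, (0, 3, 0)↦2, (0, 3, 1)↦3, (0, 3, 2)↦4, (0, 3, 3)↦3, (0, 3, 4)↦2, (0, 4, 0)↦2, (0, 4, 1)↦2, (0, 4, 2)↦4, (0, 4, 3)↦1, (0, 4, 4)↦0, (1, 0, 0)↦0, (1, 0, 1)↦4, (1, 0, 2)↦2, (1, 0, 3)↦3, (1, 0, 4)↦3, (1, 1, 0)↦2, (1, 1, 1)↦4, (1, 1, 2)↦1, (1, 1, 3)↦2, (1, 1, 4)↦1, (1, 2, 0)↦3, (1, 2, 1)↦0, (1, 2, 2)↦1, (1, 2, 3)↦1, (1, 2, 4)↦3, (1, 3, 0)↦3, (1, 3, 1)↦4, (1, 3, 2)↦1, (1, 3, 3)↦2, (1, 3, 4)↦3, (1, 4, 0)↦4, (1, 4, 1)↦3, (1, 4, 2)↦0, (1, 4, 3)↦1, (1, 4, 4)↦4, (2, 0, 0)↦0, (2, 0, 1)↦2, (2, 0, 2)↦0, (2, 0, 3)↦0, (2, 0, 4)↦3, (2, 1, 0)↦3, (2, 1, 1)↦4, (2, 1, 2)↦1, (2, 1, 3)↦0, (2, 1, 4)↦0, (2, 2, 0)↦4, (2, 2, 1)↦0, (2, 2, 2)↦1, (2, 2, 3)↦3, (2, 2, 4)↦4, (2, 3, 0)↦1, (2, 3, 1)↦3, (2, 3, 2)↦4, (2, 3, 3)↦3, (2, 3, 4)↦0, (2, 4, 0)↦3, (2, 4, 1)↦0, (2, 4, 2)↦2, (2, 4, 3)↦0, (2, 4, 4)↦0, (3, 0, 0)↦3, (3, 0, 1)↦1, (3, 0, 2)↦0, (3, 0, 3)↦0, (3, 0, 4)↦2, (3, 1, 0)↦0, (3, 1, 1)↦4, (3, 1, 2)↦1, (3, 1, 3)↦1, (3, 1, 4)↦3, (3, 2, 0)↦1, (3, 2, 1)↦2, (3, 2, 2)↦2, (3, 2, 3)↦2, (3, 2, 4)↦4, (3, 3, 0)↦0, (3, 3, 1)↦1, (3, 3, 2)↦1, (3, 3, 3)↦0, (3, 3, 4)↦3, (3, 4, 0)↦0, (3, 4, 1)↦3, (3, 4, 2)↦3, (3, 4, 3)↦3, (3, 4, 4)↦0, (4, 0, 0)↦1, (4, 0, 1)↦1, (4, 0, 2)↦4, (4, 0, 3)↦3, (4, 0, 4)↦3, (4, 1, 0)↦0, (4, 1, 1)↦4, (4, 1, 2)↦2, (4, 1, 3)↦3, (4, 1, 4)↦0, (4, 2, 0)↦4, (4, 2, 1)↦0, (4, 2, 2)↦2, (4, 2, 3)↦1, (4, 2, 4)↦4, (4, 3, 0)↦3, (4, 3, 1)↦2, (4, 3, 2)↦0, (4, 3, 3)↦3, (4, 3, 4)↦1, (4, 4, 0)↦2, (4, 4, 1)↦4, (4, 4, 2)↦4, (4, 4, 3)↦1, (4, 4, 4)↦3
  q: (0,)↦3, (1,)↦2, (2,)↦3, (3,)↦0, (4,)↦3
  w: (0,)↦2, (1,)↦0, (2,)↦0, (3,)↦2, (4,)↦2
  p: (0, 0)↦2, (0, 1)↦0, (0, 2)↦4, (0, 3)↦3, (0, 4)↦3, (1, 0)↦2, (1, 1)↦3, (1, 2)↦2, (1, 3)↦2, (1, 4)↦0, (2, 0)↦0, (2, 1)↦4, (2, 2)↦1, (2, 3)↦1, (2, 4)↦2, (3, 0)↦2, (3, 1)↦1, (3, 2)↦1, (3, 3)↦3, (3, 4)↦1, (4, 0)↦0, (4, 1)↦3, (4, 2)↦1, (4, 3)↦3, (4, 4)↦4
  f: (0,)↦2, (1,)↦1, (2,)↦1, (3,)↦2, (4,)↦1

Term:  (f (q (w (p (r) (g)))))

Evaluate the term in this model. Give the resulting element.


value = 2

  r = 0
  g = 0
  (p (r) (g)) = p(0, 0) = 2
  (w (p (r) (g))) = w(2,) = 0
  (q (w (p (r) (g)))) = q(0,) = 3
  (f (q (w (p (r) (g))))) = f(3,) = 2


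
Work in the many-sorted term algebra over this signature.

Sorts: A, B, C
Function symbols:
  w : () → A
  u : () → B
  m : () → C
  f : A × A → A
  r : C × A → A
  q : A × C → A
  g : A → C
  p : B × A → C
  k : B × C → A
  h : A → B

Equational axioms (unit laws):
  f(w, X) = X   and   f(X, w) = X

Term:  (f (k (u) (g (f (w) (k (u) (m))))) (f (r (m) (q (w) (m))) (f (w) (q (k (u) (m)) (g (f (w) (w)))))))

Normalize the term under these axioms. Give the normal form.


normal form = (f (k (u) (g (k (u) (m)))) (f (r (m) (q (w) (m))) (q (k (u) (m)) (g (w)))))

1. (f (k (u) (g (f (w) (k (u) (m))))) (f (r (m) (q (w) (m))) (f (w) (q (k (u) (m)) (g (f (w) (w)))))))  →  (f (k (u) (g (k (u) (m)))) (f (r (m) (q (w) (m))) (f (w) (q (k (u) (m)) (g (f (w) (w)))))))
2. (f (k (u) (g (k (u) (m)))) (f (r (m) (q (w) (m))) (f (w) (q (k (u) (m)) (g (f (w) (w)))))))  →  (f (k (u) (g (k (u) (m)))) (f (r (m) (q (w) (m))) (q (k (u) (m)) (g (f (w) (w))))))
3. (f (k (u) (g (k (u) (m)))) (f (r (m) (q (w) (m))) (q (k (u) (m)) (g (f (w) (w))))))  →  (f (k (u) (g (k (u) (m)))) (f (r (m) (q (w) (m))) (q (k (u) (m)) (g (w)))))


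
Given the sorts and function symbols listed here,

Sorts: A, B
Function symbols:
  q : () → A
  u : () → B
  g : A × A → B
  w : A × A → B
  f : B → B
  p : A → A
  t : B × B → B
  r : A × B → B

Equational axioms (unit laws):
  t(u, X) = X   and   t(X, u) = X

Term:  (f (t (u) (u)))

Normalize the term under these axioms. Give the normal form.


1. (f (t (u) (u)))  →  (f (u))

normal form = (f (u))


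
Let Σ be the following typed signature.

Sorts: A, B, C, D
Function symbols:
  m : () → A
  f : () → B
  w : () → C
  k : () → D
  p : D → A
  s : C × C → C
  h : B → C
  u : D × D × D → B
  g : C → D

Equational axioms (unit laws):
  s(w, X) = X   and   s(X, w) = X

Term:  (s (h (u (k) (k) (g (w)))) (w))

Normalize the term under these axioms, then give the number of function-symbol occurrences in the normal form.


1. (s (h (u (k) (k) (g (w)))) (w))  →  (h (u (k) (k) (g (w))))
normal form: (h (u (k) (k) (g (w))))

size = 6


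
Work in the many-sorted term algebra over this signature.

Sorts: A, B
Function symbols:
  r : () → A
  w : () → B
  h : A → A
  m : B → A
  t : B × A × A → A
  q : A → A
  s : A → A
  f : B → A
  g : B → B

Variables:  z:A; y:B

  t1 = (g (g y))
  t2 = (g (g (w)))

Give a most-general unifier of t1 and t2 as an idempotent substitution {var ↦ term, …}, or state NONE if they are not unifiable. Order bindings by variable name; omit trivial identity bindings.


{y ↦ (w)}


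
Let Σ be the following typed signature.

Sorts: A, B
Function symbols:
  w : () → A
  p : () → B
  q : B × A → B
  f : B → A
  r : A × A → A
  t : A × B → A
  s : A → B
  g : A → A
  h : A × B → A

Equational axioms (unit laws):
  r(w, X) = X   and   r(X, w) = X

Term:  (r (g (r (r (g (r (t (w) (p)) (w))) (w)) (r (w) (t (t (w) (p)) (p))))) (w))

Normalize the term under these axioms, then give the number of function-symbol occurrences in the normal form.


1. (r (g (r (r (g (r (t (w) (p)) (w))) (w)) (r (w) (t (t (w) (p)) (p))))) (w))  →  (g (r (r (g (r (t (w) (p)) (w))) (w)) (r (w) (t (t (w) (p)) (p)))))
2. (g (r (r (g (r (t (w) (p)) (w))) (w)) (r (w) (t (t (w) (p)) (p)))))  →  (g (r (g (r (t (w) (p)) (w))) (r (w) (t (t (w) (p)) (p)))))
3. (g (r (g (r (t (w) (p)) (w))) (r (w) (t (t (w) (p)) (p)))))  →  (g (r (g (t (w) (p))) (r (w) (t (t (w) (p)) (p)))))
4. (g (r (g (t (w) (p))) (r (w) (t (t (w) (p)) (p)))))  →  (g (r (g (t (w) (p))) (t (t (w) (p)) (p))))
normal form: (g (r (g (t (w) (p))) (t (t (w) (p)) (p))))

size = 11


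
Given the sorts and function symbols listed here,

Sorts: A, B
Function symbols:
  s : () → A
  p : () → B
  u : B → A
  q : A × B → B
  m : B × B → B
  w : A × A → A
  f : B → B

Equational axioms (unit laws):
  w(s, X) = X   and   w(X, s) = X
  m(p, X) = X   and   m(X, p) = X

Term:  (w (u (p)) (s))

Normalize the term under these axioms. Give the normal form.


normal form = (u (p))

1. (w (u (p)) (s))  →  (u (p))


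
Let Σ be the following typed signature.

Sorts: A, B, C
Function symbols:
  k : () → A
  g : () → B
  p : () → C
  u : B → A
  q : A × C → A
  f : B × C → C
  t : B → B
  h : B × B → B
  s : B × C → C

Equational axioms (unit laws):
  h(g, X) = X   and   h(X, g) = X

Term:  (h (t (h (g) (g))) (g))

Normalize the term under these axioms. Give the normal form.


normal form = (t (g))

1. (h (t (h (g) (g))) (g))  →  (t (h (g) (g)))
2. (t (h (g) (g)))  →  (t (g))


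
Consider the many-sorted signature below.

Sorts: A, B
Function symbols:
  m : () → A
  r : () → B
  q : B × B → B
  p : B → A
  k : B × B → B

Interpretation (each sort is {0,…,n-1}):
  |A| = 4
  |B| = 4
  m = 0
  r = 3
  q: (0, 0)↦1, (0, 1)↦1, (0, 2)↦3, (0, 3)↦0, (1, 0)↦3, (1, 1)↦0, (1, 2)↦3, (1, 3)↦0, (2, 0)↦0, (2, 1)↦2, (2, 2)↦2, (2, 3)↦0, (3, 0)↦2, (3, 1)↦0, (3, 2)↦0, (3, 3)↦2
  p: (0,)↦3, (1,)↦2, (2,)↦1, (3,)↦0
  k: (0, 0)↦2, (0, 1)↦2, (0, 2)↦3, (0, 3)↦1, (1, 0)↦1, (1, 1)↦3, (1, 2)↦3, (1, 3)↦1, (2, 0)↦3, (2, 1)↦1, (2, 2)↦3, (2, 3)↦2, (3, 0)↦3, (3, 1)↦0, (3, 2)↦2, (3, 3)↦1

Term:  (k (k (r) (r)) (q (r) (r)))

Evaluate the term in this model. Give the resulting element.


  r = 3
  r = 3
  (k (r) (r)) = k(3, 3) = 1
  r = 3
  r = 3
  (q (r) (r)) = q(3, 3) = 2
  (k (k (r) (r)) (q (r) (r))) = k(1, 2) = 3

value = 3


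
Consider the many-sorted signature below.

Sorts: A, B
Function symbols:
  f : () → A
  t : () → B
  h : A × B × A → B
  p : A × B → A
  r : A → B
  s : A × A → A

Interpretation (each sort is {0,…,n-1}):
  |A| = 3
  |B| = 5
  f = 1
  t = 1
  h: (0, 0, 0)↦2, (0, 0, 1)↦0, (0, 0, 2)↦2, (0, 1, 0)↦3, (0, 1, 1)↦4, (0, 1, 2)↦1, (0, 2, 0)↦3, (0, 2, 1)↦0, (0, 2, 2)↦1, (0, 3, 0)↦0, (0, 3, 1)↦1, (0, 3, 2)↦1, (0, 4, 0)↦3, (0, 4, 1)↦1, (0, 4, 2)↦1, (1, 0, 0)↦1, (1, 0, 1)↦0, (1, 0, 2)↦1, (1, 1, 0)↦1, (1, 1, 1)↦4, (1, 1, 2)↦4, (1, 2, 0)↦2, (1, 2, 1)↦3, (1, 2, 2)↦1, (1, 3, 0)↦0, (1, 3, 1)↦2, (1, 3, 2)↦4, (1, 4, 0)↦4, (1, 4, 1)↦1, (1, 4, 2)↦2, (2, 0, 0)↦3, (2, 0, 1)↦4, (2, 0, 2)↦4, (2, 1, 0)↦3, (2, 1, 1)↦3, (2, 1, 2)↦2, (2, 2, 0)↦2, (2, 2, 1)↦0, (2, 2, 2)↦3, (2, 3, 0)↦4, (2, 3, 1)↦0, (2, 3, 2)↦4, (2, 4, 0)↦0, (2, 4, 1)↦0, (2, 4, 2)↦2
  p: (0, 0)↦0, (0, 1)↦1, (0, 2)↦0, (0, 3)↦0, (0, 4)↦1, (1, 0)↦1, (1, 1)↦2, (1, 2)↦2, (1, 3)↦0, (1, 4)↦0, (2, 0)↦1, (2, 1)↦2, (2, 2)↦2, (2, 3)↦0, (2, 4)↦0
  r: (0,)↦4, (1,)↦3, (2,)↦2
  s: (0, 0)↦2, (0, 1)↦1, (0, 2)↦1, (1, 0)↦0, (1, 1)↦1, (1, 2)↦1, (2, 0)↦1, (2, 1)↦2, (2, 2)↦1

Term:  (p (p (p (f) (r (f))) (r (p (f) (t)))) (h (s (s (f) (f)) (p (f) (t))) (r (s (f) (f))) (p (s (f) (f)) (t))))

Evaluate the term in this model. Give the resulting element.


  f = 1
  f = 1
  (r (f)) = r(1,) = 3
  (p (f) (r (f))) = p(1, 3) = 0
  f = 1
  t = 1
  (p (f) (t)) = p(1, 1) = 2
  (r (p (f) (t))) = r(2,) = 2
  (p (p (f) (r (f))) (r (p (f) (t)))) = p(0, 2) = 0
  f = 1
  f = 1
  (s (f) (f)) = s(1, 1) = 1
  f = 1
  t = 1
  (p (f) (t)) = p(1, 1) = 2
  (s (s (f) (f)) (p (f) (t))) = s(1, 2) = 1
  f = 1
  f = 1
  (s (f) (f)) = s(1, 1) = 1
  (r (s (f) (f))) = r(1,) = 3
  f = 1
  f = 1
  (s (f) (f)) = s(1, 1) = 1
  t = 1
  (p (s (f) (f)) (t)) = p(1, 1) = 2
  (h (s (s (f) (f)) (p (f) (t))) (r (s (f) (f))) (p (s (f) (f)) (t))) = h(1, 3, 2) = 4
  (p (p (p (f) (r (f))) (r (p (f) (t)))) (h (s (s (f) (f)) (p (f) (t))) (r (s (f) (f))) (p (s (f) (f)) (t)))) = p(0, 4) = 1

value = 1


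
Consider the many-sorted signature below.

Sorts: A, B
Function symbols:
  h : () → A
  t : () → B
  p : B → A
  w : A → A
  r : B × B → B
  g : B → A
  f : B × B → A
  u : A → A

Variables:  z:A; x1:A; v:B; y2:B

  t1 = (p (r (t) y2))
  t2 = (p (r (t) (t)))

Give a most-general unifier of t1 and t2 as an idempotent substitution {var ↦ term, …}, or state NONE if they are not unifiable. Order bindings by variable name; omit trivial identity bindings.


{y2 ↦ (t)}


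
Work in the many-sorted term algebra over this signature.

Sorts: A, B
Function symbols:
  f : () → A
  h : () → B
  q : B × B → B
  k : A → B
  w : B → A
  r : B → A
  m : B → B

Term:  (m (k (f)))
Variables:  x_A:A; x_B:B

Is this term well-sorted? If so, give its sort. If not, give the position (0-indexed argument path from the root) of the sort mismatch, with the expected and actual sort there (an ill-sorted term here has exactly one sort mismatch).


well-sorted; sort = B

    (f) : A
  (k (f)) : B
(m (k (f))) : B


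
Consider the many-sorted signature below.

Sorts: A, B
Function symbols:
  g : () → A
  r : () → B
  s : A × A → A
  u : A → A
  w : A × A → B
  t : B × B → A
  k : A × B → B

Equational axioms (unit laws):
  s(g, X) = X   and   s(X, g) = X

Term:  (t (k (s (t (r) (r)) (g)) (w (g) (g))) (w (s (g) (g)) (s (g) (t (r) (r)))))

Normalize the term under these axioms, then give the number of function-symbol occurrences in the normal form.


1. (t (k (s (t (r) (r)) (g)) (w (g) (g))) (w (s (g) (g)) (s (g) (t (r) (r)))))  →  (t (k (t (r) (r)) (w (g) (g))) (w (s (g) (g)) (s (g) (t (r) (r)))))
2. (t (k (t (r) (r)) (w (g) (g))) (w (s (g) (g)) (s (g) (t (r) (r)))))  →  (t (k (t (r) (r)) (w (g) (g))) (w (g) (s (g) (t (r) (r)))))
3. (t (k (t (r) (r)) (w (g) (g))) (w (g) (s (g) (t (r) (r)))))  →  (t (k (t (r) (r)) (w (g) (g))) (w (g) (t (r) (r))))
normal form: (t (k (t (r) (r)) (w (g) (g))) (w (g) (t (r) (r))))

size = 13


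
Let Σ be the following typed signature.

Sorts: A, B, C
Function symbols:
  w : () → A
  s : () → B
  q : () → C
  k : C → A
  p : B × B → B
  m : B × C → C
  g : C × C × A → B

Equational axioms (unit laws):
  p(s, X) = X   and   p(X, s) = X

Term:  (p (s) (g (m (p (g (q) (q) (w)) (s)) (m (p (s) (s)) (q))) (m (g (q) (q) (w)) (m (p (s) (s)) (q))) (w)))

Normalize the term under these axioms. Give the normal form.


normal form = (g (m (g (q) (q) (w)) (m (s) (q))) (m (g (q) (q) (w)) (m (s) (q))) (w))

1. (p (s) (g (m (p (g (q) (q) (w)) (s)) (m (p (s) (s)) (q))) (m (g (q) (q) (w)) (m (p (s) (s)) (q))) (w)))  →  (g (m (p (g (q) (q) (w)) (s)) (m (p (s) (s)) (q))) (m (g (q) (q) (w)) (m (p (s) (s)) (q))) (w))
2. (g (m (p (g (q) (q) (w)) (s)) (m (p (s) (s)) (q))) (m (g (q) (q) (w)) (m (p (s) (s)) (q))) (w))  →  (g (m (g (q) (q) (w)) (m (p (s) (s)) (q))) (m (g (q) (q) (w)) (m (p (s) (s)) (q))) (w))
3. (g (m (g (q) (q) (w)) (m (p (s) (s)) (q))) (m (g (q) (q) (w)) (m (p (s) (s)) (q))) (w))  →  (g (m (g (q) (q) (w)) (m (s) (q))) (m (g (q) (q) (w)) (m (p (s) (s)) (q))) (w))
4. (g (m (g (q) (q) (w)) (m (s) (q))) (m (g (q) (q) (w)) (m (p (s) (s)) (q))) (w))  →  (g (m (g (q) (q) (w)) (m (s) (q))) (m (g (q) (q) (w)) (m (s) (q))) (w))


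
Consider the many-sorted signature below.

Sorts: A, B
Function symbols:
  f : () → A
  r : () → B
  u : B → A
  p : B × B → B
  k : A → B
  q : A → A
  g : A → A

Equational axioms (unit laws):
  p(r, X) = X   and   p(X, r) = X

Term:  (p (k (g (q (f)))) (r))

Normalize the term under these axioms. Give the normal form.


1. (p (k (g (q (f)))) (r))  →  (k (g (q (f))))

normal form = (k (g (q (f))))


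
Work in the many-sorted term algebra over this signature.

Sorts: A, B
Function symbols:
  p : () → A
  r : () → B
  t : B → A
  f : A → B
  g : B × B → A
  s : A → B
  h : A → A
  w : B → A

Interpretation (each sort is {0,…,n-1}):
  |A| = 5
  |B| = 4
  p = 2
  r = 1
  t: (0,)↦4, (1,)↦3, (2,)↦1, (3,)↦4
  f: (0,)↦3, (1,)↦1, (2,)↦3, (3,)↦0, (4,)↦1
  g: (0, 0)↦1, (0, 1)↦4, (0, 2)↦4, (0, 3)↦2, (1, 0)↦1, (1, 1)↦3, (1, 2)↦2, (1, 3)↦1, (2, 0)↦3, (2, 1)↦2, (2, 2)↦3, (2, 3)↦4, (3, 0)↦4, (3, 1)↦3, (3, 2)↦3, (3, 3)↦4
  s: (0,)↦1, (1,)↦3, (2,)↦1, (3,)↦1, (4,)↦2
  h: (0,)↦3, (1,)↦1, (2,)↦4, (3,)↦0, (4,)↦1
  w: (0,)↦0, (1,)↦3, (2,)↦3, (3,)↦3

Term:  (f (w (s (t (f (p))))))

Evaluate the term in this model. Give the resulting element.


value = 0

  p = 2
  (f (p)) = f(2,) = 3
  (t (f (p))) = t(3,) = 4
  (s (t (f (p)))) = s(4,) = 2
  (w (s (t (f (p))))) = w(2,) = 3
  (f (w (s (t (f (p)))))) = f(3,) = 0


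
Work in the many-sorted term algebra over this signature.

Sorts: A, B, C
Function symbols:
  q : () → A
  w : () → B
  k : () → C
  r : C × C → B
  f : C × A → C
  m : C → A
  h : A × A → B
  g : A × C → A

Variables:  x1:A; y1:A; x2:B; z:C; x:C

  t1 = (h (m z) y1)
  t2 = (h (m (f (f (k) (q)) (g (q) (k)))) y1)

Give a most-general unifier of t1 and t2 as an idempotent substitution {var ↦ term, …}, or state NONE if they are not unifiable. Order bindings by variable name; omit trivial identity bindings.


{z ↦ (f (f (k) (q)) (g (q) (k)))}


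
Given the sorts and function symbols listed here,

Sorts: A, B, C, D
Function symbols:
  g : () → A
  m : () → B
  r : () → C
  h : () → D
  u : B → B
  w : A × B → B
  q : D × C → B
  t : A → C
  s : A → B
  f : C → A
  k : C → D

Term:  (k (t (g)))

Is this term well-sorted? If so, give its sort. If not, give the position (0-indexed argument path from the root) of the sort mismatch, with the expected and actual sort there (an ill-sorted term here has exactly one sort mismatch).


well-sorted; sort = D

    (g) : A
  (t (g)) : C
(k (t (g))) : D


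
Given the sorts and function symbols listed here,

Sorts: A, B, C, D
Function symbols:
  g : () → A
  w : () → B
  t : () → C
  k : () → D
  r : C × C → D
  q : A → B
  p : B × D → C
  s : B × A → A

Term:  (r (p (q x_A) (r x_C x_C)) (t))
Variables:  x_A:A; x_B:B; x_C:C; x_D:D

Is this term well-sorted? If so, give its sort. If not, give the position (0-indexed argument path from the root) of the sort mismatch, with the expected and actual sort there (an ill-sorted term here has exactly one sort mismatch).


well-sorted; sort = D

      x_A : A
    (q x_A) : B
      x_C : C
      x_C : C
    (r x_C x_C) : D
  (p (q x_A) (r x_C x_C)) : C
  (t) : C
(r (p (q x_A) (r x_C x_C)) (t)) : D


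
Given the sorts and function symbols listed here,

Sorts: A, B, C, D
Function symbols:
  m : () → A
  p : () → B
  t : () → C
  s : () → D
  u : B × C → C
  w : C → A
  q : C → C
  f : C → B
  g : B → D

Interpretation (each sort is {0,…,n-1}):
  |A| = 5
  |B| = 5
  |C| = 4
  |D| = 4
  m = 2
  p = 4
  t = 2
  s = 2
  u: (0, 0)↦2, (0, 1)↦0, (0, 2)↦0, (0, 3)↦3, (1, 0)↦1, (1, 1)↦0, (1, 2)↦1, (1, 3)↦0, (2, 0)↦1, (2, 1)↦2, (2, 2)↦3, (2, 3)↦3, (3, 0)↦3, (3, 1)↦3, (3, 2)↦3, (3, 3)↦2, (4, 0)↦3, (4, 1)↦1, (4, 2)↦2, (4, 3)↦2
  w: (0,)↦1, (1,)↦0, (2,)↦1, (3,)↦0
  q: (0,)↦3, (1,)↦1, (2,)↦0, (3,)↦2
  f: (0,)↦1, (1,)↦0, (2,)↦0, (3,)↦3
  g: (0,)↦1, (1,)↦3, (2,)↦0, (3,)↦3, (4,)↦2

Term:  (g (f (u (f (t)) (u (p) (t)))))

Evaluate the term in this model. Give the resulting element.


value = 3

  t = 2
  (f (t)) = f(2,) = 0
  p = 4
  t = 2
  (u (p) (t)) = u(4, 2) = 2
  (u (f (t)) (u (p) (t))) = u(0, 2) = 0
  (f (u (f (t)) (u (p) (t)))) = f(0,) = 1
  (g (f (u (f (t)) (u (p) (t))))) = g(1,) = 3


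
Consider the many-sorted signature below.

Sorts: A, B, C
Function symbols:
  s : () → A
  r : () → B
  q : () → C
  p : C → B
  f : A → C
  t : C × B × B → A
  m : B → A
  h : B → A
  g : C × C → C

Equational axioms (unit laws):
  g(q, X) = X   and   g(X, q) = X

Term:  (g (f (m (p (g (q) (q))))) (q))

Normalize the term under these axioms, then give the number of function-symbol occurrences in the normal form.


1. (g (f (m (p (g (q) (q))))) (q))  →  (f (m (p (g (q) (q)))))
2. (f (m (p (g (q) (q)))))  →  (f (m (p (q))))
normal form: (f (m (p (q))))

size = 4
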